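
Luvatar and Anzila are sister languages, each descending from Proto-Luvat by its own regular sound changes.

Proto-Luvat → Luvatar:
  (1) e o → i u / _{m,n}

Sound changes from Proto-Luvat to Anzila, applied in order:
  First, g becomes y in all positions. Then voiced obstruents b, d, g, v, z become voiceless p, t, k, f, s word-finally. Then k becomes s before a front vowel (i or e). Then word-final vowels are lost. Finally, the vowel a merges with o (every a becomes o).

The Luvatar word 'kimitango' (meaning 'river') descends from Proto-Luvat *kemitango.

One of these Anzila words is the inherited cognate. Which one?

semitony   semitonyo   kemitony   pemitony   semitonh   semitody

Anzila: *kemitango > kemitanyo > semitanyo > semitany > semitony  (by unconditioned shift, palatalisation, apocope, vowel merger)
The other candidates each miss or misapply at least one Anzila change.

semitony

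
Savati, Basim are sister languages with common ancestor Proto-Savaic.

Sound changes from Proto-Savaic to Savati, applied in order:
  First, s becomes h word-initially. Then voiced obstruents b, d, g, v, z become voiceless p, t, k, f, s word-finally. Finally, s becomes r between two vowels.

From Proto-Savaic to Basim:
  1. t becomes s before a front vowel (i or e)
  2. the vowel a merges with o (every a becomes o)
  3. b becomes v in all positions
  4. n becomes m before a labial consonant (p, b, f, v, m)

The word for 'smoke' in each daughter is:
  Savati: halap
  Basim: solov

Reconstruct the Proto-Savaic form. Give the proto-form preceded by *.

Position 4: Savati has a, Basim has o. Savati preserves a here (none of its changes turn any other segment into a), so the proto-segment is *a.
Position 2: Savati has a, Basim has o. Savati preserves a here (none of its changes turn any other segment into a), so the proto-segment is *a.
Position 5: Savati has p, Basim has v. Taking the neighbouring segments as reconstructed: Savati p could go back to *p or *b; Basim v could go back to *b or *v — the one source consistent with every daughter is *b.
This points to *salab. Verify forward in each daughter:
Savati: start from *salab.
  rule 1 (debuccalisation): salab → halab
  rule 2 (final devoicing): halab → halap
  rule 3: no change — halap
  ⇒ Savati halap
Basim: start from *salab.
  rule 1: no change — salab
  rule 2 (vowel merger): salab → solob
  rule 3 (unconditioned shift): solob → solov
  rule 4: no change — solov
  ⇒ Basim solov
*salab is the unique common source.

*salab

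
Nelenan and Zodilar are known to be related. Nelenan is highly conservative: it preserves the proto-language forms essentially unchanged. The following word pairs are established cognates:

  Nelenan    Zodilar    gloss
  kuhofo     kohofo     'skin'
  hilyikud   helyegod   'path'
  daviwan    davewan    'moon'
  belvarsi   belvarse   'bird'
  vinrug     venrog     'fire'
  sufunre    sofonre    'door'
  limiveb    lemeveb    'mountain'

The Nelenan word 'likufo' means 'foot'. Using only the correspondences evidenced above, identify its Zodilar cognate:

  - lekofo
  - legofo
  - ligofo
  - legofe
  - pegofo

legofo

hilyikud ~ helyegod, daviwan ~ davewan — Nelenan i corresponds to Zodilar e after a consonant, before a consonant other than r, m, n, p, b, f, v.
hilyikud ~ helyegod — Nelenan k corresponds to Zodilar g between vowels (before a back vowel).
sufunre ~ sofonre — Nelenan u corresponds to Zodilar o after a consonant, before a labial obstruent.
Applying these to Nelenan 'likufo':
  likufo → lekufo   (i→e after a consonant, before a consonant other than r, m, n, p, b, f, v)
  lekufo → legufo   (k→g between vowels (before a back vowel))
  legufo → legofo   (u→o after a consonant, before a labial obstruent)
So the Zodilar cognate is 'legofo'.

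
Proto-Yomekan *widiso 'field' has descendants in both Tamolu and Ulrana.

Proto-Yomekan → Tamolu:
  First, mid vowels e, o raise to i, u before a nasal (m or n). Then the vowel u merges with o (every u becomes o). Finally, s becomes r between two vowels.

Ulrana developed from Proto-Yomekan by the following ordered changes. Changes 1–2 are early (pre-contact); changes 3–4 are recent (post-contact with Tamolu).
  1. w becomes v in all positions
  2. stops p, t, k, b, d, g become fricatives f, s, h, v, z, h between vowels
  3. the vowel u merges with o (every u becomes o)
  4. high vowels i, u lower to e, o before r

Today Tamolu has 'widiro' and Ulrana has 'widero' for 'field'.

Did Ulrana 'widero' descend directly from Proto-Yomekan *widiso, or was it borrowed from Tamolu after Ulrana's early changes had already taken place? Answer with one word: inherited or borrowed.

borrowed

If inherited, *widiso would pass through all of Ulrana's changes:
Ulrana: *widiso
  widiso → vidiso   [unconditioned shift]
  vidiso → viziso   [intervocalic lenition]
  viziso (rule 3 does not apply)
  viziso (rule 4 does not apply)
  giving Ulrana viziso.
If borrowed from Tamolu 'widiro' after the early changes, it would undergo only the recent ones:
  rule 3 (vowel merger): no change (widiro)
  rule 4 (pre-rhotic lowering): widiro → widero
  ⇒ as a loan: widero
Ulrana 'widero' matches the loan outcome 'widero', not the inherited 'viziso' — it skipped the early Ulrana changes, so it was borrowed from Tamolu.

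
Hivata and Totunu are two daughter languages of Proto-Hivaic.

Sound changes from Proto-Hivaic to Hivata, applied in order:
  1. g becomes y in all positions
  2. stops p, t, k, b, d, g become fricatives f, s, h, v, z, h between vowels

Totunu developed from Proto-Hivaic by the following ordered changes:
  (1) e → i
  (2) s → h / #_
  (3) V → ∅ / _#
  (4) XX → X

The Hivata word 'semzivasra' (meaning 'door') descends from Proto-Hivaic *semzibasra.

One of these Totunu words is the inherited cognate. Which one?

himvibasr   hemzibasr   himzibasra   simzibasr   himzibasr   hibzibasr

himzibasr

Totunu: start from *semzibasra.
  rule 1 (vowel merger): semzibasra → simzibasra
  rule 2 (debuccalisation): simzibasra → himzibasra
  rule 3 (apocope): himzibasra → himzibasr
  rule 4: no change — himzibasr
  ⇒ Totunu himzibasr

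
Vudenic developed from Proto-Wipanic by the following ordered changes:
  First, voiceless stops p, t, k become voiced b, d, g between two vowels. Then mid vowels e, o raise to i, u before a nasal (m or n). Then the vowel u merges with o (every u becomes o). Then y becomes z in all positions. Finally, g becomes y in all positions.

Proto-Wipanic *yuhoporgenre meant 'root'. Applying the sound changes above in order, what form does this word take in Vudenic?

Vudenic: *yuhoporgenre > yuhoborgenre > yuhoborginre > yohoborginre > zohoborginre > zohoboryinre  (by intervocalic voicing, pre-nasal raising, vowel merger, unconditioned shift, unconditioned shift)

zohoboryinre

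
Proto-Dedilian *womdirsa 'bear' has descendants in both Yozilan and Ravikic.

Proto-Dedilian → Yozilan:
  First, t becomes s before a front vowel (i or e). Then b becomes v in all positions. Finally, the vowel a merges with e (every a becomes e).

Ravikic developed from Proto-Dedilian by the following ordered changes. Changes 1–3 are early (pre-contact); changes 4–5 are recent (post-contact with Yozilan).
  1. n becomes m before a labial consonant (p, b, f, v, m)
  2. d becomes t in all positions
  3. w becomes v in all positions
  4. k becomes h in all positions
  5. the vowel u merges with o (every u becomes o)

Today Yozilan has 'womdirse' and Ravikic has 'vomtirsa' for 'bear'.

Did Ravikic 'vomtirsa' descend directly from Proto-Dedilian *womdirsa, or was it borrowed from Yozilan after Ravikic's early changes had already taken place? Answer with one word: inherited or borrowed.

inherited

If inherited, *womdirsa would pass through all of Ravikic's changes:
Ravikic: *womdirsa
  womdirsa (rule 1 does not apply)
  womdirsa → womtirsa   [unconditioned shift]
  womtirsa → vomtirsa   [unconditioned shift]
  vomtirsa (rule 4 does not apply)
  vomtirsa (rule 5 does not apply)
  giving Ravikic vomtirsa.
If borrowed from Yozilan 'womdirse' after the early changes, it would undergo only the recent ones:
  rule 4 (unconditioned shift): no change (womdirse)
  rule 5 (vowel merger): no change (womdirse)
  ⇒ as a loan: womdirse
Ravikic 'vomtirsa' matches the inherited outcome exactly, so it is an inherited cognate, not a loan.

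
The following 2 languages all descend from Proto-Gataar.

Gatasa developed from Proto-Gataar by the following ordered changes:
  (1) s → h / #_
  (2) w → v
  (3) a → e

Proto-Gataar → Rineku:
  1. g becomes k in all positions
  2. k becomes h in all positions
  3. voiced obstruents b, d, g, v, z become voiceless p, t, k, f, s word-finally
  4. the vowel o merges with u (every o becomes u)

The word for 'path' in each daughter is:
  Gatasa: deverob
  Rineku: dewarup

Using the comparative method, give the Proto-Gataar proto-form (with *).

Position 7: Gatasa has b, Rineku has p. Gatasa preserves b here (none of its changes turn any other segment into b), so the proto-segment is *b.
Position 4: Gatasa has e, Rineku has a. Rineku preserves a here (none of its changes turn any other segment into a), so the proto-segment is *a.
Position 6: Gatasa has o, Rineku has u. Gatasa preserves o here (none of its changes turn any other segment into o), so the proto-segment is *o.
Continuing position by position gives *dewarob; check it forward:
Gatasa: start from *dewarob.
  rule 1: no change — dewarob
  rule 2 (unconditioned shift): dewarob → devarob
  rule 3 (vowel merger): devarob → deverob
  ⇒ Gatasa deverob
Rineku: *dewarob > dewarop > dewarup  (by final devoicing, vowel merger)
Only *dewarob yields all of Gatasa deverob, Rineku dewarup.

*dewarob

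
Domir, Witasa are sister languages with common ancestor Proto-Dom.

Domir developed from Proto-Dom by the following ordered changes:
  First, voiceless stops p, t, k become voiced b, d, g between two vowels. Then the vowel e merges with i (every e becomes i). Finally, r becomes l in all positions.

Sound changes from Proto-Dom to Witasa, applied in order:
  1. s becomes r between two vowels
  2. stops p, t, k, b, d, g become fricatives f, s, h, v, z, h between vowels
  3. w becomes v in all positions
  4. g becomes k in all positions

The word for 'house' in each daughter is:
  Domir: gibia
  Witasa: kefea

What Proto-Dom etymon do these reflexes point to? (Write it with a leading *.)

*gepea

Position 1: Domir has g, Witasa has k. Taking the neighbouring segments as reconstructed: Domir g can only go back to *g; Witasa k could go back to *k or *g — the one source consistent with every daughter is *g.
Position 4: Domir has i, Witasa has e. Witasa preserves e here (none of its changes turn any other segment into e), so the proto-segment is *e.
Position 2: Domir has i, Witasa has e. Witasa preserves e here (none of its changes turn any other segment into e), so the proto-segment is *e.
Verify the candidate proto-form against each daughter:
Domir: *gepea > gebea > gibia  (by intervocalic voicing, vowel merger)
Witasa: *gepea > gefea > kefea  (by intervocalic lenition, unconditioned shift)
No other proto-form is consistent with every reflex, so the reconstruction is *gepea.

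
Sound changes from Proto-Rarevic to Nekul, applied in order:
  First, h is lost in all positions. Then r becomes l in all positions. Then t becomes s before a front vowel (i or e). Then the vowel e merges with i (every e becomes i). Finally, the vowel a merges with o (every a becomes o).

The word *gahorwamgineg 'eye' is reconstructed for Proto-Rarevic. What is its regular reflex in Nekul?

goolwomginig

Nekul: *gahorwamgineg > gaorwamgineg > gaolwamgineg > gaolwamginig > goolwomginig  (by h-loss, unconditioned shift, vowel merger, vowel merger)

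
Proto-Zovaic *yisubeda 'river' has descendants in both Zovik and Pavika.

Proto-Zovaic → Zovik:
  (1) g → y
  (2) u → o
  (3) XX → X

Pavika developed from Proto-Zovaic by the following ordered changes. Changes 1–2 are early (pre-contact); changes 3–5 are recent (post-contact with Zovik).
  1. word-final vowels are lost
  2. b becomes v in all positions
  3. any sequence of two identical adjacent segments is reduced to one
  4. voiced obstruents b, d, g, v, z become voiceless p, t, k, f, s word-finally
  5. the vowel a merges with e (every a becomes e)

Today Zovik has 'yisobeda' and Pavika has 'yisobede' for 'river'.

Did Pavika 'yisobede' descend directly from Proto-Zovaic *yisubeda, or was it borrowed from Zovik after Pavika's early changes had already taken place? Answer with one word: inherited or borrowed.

If inherited, *yisubeda would pass through all of Pavika's changes:
Pavika: *yisubeda
  yisubeda → yisubed   [apocope]
  yisubed → yisuved   [unconditioned shift]
  yisuved (rule 3 does not apply)
  yisuved → yisuvet   [final devoicing]
  yisuvet (rule 5 does not apply)
  giving Pavika yisuvet.
If borrowed from Zovik 'yisobeda' after the early changes, it would undergo only the recent ones:
  rule 3 (degemination): no change (yisobeda)
  rule 4 (final devoicing): no change (yisobeda)
  rule 5 (vowel merger): yisobeda → yisobede
  ⇒ as a loan: yisobede
Pavika 'yisobede' matches the loan outcome 'yisobede', not the inherited 'yisuvet' — it skipped the early Pavika changes, so it was borrowed from Zovik.

borrowed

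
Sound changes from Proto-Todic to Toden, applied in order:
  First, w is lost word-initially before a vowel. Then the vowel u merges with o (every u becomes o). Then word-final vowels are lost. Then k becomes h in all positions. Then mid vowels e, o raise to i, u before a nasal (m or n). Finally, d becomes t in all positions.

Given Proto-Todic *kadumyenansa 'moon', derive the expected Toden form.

Toden: start from *kadumyenansa.
  rule 1: no change — kadumyenansa
  rule 2 (vowel merger): kadumyenansa → kadomyenansa
  rule 3 (apocope): kadomyenansa → kadomyenans
  rule 4 (unconditioned shift): kadomyenans → hadomyenans
  rule 5 (pre-nasal raising): hadomyenans → hadumyinans
  rule 6 (unconditioned shift): hadumyinans → hatumyinans
  ⇒ Toden hatumyinans

hatumyinans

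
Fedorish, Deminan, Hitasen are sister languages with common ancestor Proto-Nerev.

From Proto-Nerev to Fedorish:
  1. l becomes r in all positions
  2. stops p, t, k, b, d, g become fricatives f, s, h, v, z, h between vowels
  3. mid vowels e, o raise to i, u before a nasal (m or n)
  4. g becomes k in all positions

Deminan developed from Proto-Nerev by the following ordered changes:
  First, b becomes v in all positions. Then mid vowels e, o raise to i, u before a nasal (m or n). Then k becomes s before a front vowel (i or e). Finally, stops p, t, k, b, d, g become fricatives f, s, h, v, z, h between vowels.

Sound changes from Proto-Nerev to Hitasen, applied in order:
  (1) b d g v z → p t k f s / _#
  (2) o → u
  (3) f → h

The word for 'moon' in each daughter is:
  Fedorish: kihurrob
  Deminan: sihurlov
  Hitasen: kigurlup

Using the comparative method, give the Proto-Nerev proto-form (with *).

Position 3: Fedorish has h, Deminan has h, Hitasen has g. Hitasen preserves g here (none of its changes turn any other segment into g), so the proto-segment is *g.
Position 8: Fedorish has b, Deminan has v, Hitasen has p. Fedorish preserves b here (none of its changes turn any other segment into b), so the proto-segment is *b.
Position 6: Fedorish has r, Deminan has l, Hitasen has l. Deminan preserves l here (none of its changes turn any other segment into l), so the proto-segment is *l.
This points to *kigurlob. Verify forward in each daughter:
Fedorish: *kigurlob
  kigurlob → kigurrob   [unconditioned shift]
  kigurrob → kihurrob   [intervocalic lenition]
  kihurrob (rule 3 does not apply)
  kihurrob (rule 4 does not apply)
  giving Fedorish kihurrob.
Deminan: start from *kigurlob.
  rule 1 (unconditioned shift): kigurlob → kigurlov
  rule 2: no change — kigurlov
  rule 3 (palatalisation): kigurlov → sigurlov
  rule 4 (intervocalic lenition): sigurlov → sihurlov
  ⇒ Deminan sihurlov
Hitasen: *kigurlob > kigurlop > kigurlup  (by final devoicing, vowel merger)
No other proto-form is consistent with every reflex, so the reconstruction is *kigurlob.

*kigurlob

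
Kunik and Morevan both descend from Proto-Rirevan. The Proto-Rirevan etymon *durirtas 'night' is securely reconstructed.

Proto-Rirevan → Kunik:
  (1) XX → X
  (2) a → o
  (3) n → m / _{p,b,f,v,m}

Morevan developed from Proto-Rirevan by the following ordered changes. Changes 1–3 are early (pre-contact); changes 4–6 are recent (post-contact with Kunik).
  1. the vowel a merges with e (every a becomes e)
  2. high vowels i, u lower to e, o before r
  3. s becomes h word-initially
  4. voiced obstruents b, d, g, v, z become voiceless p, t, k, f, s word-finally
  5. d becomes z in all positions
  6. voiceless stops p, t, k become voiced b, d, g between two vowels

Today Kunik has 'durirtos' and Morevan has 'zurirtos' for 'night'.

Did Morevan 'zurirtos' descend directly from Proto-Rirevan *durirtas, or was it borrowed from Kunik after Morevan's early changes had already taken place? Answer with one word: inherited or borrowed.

If inherited, *durirtas would pass through all of Morevan's changes:
Morevan: *durirtas > durirtes > dorertes > zorertes  (by vowel merger, pre-rhotic lowering, unconditioned shift)
If borrowed from Kunik 'durirtos' after the early changes, it would undergo only the recent ones:
  rule 4 (final devoicing): no change (durirtos)
  rule 5 (unconditioned shift): durirtos → zurirtos
  rule 6 (intervocalic voicing): no change (zurirtos)
  ⇒ as a loan: zurirtos
Morevan 'zurirtos' matches the loan outcome 'zurirtos', not the inherited 'zorertes' — it skipped the early Morevan changes, so it was borrowed from Kunik.

borrowed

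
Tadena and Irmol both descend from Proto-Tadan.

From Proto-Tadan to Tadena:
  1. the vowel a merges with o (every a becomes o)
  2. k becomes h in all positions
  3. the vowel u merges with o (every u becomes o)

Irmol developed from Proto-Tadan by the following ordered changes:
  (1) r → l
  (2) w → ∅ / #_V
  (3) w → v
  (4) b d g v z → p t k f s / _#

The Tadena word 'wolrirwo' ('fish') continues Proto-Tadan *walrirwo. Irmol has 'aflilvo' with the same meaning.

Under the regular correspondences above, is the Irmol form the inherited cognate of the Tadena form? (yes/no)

Derive the expected Irmol reflex of *walrirwo:
Irmol: start from *walrirwo.
  rule 1 (unconditioned shift): walrirwo → wallilwo
  rule 2 (glide loss): wallilwo → allilwo
  rule 3 (unconditioned shift): allilwo → allilvo
  rule 4: no change — allilvo
  ⇒ Irmol allilvo
The regular Irmol reflex would be 'allilvo', but the attested form is 'aflilvo'. The correspondence is irregular, so they are not cognates (the Irmol form has a different source).

no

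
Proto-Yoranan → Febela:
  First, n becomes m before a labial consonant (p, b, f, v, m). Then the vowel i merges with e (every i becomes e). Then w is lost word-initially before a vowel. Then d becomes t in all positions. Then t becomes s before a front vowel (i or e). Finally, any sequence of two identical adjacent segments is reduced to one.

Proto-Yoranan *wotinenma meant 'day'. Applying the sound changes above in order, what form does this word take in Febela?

osenema

Febela: *wotinenma > wotinemma > wotenemma > otenemma > osenemma > osenema  (by nasal place assimilation, vowel merger, glide loss, palatalisation, degemination)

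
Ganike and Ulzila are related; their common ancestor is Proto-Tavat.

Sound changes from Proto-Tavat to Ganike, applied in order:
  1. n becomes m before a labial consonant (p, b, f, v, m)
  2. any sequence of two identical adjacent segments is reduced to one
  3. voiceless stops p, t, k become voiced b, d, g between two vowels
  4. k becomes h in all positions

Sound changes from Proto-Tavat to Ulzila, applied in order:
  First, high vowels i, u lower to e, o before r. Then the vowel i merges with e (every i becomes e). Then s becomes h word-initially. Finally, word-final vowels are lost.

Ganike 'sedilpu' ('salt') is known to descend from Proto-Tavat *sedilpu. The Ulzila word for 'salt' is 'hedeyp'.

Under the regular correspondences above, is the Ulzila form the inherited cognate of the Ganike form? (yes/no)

no

Derive the expected Ulzila reflex of *sedilpu:
Ulzila: start from *sedilpu.
  rule 1: no change — sedilpu
  rule 2 (vowel merger): sedilpu → sedelpu
  rule 3 (debuccalisation): sedelpu → hedelpu
  rule 4 (apocope): hedelpu → hedelp
  ⇒ Ulzila hedelp
The regular Ulzila reflex would be 'hedelp', but the attested form is 'hedeyp'. The correspondence is irregular, so they are not cognates (the Ulzila form has a different source).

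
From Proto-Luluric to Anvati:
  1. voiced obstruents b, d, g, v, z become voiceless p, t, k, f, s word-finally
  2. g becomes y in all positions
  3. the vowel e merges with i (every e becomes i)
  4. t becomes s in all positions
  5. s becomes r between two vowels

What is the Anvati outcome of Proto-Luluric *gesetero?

Anvati: start from *gesetero.
  rule 1: no change — gesetero
  rule 2 (unconditioned shift): gesetero → yesetero
  rule 3 (vowel merger): yesetero → yisitiro
  rule 4 (unconditioned shift): yisitiro → yisisiro
  rule 5 (rhotacism): yisisiro → yiririro
  ⇒ Anvati yiririro

yiririro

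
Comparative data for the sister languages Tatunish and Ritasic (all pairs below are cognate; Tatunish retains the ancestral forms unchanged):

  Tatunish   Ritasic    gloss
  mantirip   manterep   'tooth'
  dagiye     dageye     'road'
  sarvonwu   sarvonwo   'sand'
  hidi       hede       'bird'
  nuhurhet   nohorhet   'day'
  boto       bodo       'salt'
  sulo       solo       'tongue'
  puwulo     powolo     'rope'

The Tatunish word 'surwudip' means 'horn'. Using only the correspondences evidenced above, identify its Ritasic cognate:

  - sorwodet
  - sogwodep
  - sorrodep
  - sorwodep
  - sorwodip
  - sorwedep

sorwodep

nuhurhet ~ nohorhet — Tatunish u corresponds to Ritasic o after a consonant, before r.
nuhurhet ~ nohorhet, sulo ~ solo — Tatunish u corresponds to Ritasic o after a consonant, before a consonant other than r, m, n, p, b, f, v.
mantirip ~ manterep — Tatunish i corresponds to Ritasic e after a consonant, before a labial obstruent.
Applying these to Tatunish 'surwudip':
  surwudip → sorwudip   (u→o after a consonant, before r)
  sorwudip → sorwodip   (u→o after a consonant, before a consonant other than r, m, n, p, b, f, v)
  sorwodip → sorwodep   (i→e after a consonant, before a labial obstruent)
So the Ritasic cognate is 'sorwodep'.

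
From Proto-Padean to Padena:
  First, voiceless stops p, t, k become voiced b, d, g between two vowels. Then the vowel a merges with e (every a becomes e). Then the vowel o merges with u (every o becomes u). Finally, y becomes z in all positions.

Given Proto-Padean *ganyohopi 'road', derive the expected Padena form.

genzuhubi

Padena: *ganyohopi
  ganyohopi → ganyohobi   [intervocalic voicing]
  ganyohobi → genyohobi   [vowel merger]
  genyohobi → genyuhubi   [vowel merger]
  genyuhubi → genzuhubi   [unconditioned shift]
  giving Padena genzuhubi.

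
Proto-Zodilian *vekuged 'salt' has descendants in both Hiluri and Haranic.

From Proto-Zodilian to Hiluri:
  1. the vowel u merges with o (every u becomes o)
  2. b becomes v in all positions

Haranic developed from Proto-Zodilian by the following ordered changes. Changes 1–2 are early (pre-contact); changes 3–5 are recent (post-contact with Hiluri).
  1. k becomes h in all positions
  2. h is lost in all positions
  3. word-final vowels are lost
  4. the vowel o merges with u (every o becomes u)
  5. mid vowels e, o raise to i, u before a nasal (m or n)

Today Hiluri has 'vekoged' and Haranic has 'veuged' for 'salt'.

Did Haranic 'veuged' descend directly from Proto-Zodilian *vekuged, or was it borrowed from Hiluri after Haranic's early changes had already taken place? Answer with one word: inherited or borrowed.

inherited

If inherited, *vekuged would pass through all of Haranic's changes:
Haranic: start from *vekuged.
  rule 1 (unconditioned shift): vekuged → vehuged
  rule 2 (h-loss): vehuged → veuged
  rule 3: no change — veuged
  rule 4: no change — veuged
  rule 5: no change — veuged
  ⇒ Haranic veuged
If borrowed from Hiluri 'vekoged' after the early changes, it would undergo only the recent ones:
  rule 3 (apocope): no change (vekoged)
  rule 4 (vowel merger): vekoged → vekuged
  rule 5 (pre-nasal raising): no change (vekuged)
  ⇒ as a loan: vekuged
Haranic 'veuged' matches the inherited outcome exactly, so it is an inherited cognate, not a loan.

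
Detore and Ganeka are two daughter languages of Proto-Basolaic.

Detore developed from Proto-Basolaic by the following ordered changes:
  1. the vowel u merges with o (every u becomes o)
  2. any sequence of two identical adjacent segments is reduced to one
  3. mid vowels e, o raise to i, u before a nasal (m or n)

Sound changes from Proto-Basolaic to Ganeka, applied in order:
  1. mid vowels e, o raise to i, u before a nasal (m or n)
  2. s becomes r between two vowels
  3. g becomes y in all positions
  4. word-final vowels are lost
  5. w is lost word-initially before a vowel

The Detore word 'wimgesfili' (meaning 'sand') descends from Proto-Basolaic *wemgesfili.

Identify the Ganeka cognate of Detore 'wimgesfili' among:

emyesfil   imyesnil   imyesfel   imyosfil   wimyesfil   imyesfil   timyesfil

imyesfil

Ganeka: *wemgesfili
  wemgesfili → wimgesfili   [pre-nasal raising]
  wimgesfili (rule 2 does not apply)
  wimgesfili → wimyesfili   [unconditioned shift]
  wimyesfili → wimyesfil   [apocope]
  wimyesfil → imyesfil   [glide loss]
  giving Ganeka imyesfil.
Only 'imyesfil' matches the regular Ganeka development of *wemgesfili.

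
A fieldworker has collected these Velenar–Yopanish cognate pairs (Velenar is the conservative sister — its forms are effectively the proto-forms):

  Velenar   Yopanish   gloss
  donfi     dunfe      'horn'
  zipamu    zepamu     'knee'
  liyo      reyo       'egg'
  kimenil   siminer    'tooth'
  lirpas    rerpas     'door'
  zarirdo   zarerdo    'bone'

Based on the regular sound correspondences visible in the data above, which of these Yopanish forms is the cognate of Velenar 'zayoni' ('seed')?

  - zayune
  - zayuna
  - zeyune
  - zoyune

zayune

donfi ~ dunfe — Velenar o corresponds to Yopanish u after a consonant, before a nasal.
donfi ~ dunfe — Velenar i corresponds to Yopanish e word-finally.
Applying these to Velenar 'zayoni':
  zayoni → zayuni   (o→u after a consonant, before a nasal)
  zayuni → zayune   (i→e word-finally)
So the Yopanish cognate is 'zayune'.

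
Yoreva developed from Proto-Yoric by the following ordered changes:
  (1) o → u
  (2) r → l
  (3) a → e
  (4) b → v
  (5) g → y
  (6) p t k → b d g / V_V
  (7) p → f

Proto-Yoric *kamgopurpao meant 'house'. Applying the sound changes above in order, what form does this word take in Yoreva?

kemyubulfeu

Yoreva: *kamgopurpao > kamgupurpau > kamgupulpau > kemgupulpeu > kemyupulpeu > kemyubulpeu > kemyubulfeu  (by vowel merger, unconditioned shift, vowel merger, unconditioned shift, intervocalic voicing, unconditioned shift)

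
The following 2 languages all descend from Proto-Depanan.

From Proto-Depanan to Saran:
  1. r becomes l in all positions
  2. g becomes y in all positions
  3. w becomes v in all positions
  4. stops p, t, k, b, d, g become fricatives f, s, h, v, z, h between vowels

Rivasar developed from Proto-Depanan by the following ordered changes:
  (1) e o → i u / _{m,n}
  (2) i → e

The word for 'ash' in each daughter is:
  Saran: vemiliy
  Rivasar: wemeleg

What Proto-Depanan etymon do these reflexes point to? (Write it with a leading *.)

Position 1: Saran has v, Rivasar has w. Rivasar preserves w here (none of its changes turn any other segment into w), so the proto-segment is *w.
Position 6: Saran has i, Rivasar has e. Saran preserves i here (none of its changes turn any other segment into i), so the proto-segment is *i.
Verify the candidate proto-form against each daughter:
Saran: *wemilig > wemiliy > vemiliy  (by unconditioned shift, unconditioned shift)
Rivasar: start from *wemilig.
  rule 1 (pre-nasal raising): wemilig → wimilig
  rule 2 (vowel merger): wimilig → wemeleg
  ⇒ Rivasar wemeleg
Only *wemilig yields all of Saran vemiliy, Rivasar wemeleg.

*wemilig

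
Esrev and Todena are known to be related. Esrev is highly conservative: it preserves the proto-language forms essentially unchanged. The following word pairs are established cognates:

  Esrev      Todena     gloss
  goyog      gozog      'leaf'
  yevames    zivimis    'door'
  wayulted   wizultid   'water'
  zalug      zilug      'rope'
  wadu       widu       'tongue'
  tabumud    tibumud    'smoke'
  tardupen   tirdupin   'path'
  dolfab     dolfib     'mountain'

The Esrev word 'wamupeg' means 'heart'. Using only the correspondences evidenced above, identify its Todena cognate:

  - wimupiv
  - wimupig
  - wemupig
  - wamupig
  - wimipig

yevames ~ zivimis — Esrev a corresponds to Todena i after a consonant, before a nasal.
yevames ~ zivimis, wayulted ~ wizultid — Esrev e corresponds to Todena i after a consonant, before a consonant other than r, m, n, p, b, f, v.
Applying these to Esrev 'wamupeg':
  wamupeg → wimupeg   (a→i after a consonant, before a nasal)
  wimupeg → wimupig   (e→i after a consonant, before a consonant other than r, m, n, p, b, f, v)
So the Todena cognate is 'wimupig'.

wimupig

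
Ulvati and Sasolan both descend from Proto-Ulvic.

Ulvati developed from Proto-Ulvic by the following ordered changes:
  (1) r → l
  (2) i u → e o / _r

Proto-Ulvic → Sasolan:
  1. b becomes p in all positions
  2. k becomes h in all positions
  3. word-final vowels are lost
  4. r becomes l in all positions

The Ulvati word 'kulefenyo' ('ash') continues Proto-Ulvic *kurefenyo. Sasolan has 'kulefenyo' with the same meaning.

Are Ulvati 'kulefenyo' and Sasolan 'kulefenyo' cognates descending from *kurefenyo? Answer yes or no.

Derive the expected Sasolan reflex of *kurefenyo:
Sasolan: *kurefenyo
  kurefenyo (rule 1 does not apply)
  kurefenyo → hurefenyo   [unconditioned shift]
  hurefenyo → hurefeny   [apocope]
  hurefeny → hulefeny   [unconditioned shift]
  giving Sasolan hulefeny.
The regular Sasolan reflex would be 'hulefeny', but the attested form is 'kulefenyo'. The correspondence is irregular, so they are not cognates (the Sasolan form has a different source).

no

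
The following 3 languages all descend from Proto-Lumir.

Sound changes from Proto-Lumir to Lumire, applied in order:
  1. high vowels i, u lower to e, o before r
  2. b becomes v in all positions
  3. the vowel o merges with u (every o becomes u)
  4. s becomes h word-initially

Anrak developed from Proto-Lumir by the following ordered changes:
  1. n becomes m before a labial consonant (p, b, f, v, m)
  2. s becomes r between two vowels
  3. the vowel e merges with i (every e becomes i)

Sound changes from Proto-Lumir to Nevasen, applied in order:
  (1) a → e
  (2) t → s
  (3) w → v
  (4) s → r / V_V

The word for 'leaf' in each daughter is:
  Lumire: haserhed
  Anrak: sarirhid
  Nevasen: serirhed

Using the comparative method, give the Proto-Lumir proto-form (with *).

Position 2: Lumire has a, Anrak has a, Nevasen has e. Lumire preserves a here (none of its changes turn any other segment into a), so the proto-segment is *a.
Position 4: Lumire has e, Anrak has i, Nevasen has i. Nevasen preserves i here (none of its changes turn any other segment into i), so the proto-segment is *i.
Continuing position by position gives *sasirhed; check it forward:
Lumire: start from *sasirhed.
  rule 1 (pre-rhotic lowering): sasirhed → saserhed
  rule 2: no change — saserhed
  rule 3: no change — saserhed
  rule 4 (debuccalisation): saserhed → haserhed
  ⇒ Lumire haserhed
Anrak: *sasirhed > sarirhed > sarirhid  (by rhotacism, vowel merger)
Nevasen: start from *sasirhed.
  rule 1 (vowel merger): sasirhed → sesirhed
  rule 2: no change — sesirhed
  rule 3: no change — sesirhed
  rule 4 (rhotacism): sesirhed → serirhed
  ⇒ Nevasen serirhed
Only *sasirhed yields all of Lumire haserhed, Anrak sarirhid, Nevasen serirhed.

*sasirhed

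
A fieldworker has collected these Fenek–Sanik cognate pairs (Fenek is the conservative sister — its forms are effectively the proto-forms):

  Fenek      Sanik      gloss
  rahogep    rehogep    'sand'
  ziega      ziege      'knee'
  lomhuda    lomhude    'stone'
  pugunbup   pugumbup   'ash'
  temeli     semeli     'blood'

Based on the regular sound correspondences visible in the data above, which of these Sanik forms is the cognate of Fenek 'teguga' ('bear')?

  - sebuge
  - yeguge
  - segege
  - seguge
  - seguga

seguge

temeli ~ semeli — Fenek t corresponds to Sanik s word-initially before a front vowel.
ziega ~ ziege, lomhuda ~ lomhude — Fenek a corresponds to Sanik e word-finally.
Applying these to Fenek 'teguga':
  teguga → seguga   (t→s word-initially before a front vowel)
  seguga → seguge   (a→e word-finally)
So the Sanik cognate is 'seguge'.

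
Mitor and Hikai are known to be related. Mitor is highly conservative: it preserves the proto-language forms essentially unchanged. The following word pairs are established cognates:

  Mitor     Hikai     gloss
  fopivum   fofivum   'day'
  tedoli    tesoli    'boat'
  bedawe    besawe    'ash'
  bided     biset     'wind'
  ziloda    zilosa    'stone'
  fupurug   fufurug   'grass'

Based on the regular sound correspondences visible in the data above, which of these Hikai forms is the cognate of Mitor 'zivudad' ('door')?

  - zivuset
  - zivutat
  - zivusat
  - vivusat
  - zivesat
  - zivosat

zivusat

bedawe ~ besawe, ziloda ~ zilosa — Mitor d corresponds to Hikai s between vowels (before a back vowel).
bided ~ biset — Mitor d corresponds to Hikai t word-finally.
Applying these to Mitor 'zivudad':
  zivudad → zivusad   (d→s between vowels (before a back vowel))
  zivusad → zivusat   (d→t word-finally)
So the Hikai cognate is 'zivusat'.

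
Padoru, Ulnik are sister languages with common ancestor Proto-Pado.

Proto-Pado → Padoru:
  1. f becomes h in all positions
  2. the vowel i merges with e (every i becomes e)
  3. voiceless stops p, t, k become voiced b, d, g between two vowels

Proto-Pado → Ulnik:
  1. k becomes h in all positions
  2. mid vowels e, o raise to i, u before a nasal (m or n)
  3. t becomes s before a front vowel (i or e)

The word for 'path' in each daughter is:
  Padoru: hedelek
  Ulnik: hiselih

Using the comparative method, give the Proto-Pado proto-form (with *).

Position 6: Padoru has e, Ulnik has i. Taking the neighbouring segments as reconstructed: Padoru e could go back to *e or *i; Ulnik i can only go back to *i — the one source consistent with every daughter is *i.
Position 3: Padoru has d, Ulnik has s. Taking the neighbouring segments as reconstructed: Padoru d could go back to *t or *d; Ulnik s could go back to *t or *s — the one source consistent with every daughter is *t.
Position 7: Padoru has k, Ulnik has h. Padoru preserves k here (none of its changes turn any other segment into k), so the proto-segment is *k.
Verify the candidate proto-form against each daughter:
Padoru: *hitelik > hetelek > hedelek  (by vowel merger, intervocalic voicing)
Ulnik: *hitelik > hitelih > hiselih  (by unconditioned shift, palatalisation)
Only *hitelik yields all of Padoru hedelek, Ulnik hiselih.

*hitelik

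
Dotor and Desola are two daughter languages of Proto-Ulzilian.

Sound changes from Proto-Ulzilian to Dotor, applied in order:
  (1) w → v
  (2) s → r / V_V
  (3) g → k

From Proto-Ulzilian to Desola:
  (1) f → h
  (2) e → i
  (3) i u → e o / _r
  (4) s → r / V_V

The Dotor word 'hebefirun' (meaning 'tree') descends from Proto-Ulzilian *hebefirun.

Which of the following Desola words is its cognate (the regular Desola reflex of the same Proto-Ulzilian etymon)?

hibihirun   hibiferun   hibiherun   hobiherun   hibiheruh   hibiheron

Desola: *hebefirun > hebehirun > hibihirun > hibiherun  (by unconditioned shift, vowel merger, pre-rhotic lowering)

hibiherun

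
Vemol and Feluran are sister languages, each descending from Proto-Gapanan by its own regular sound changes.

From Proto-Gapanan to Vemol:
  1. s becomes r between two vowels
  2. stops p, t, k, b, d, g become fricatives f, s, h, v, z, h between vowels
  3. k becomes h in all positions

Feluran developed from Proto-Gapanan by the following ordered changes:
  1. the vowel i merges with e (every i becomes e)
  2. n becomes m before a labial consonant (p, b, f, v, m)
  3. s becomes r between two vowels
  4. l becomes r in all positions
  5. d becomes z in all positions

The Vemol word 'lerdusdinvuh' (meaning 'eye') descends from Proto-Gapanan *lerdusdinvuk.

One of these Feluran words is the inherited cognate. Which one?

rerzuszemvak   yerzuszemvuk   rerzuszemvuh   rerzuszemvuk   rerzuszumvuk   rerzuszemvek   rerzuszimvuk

Feluran: start from *lerdusdinvuk.
  rule 1 (vowel merger): lerdusdinvuk → lerdusdenvuk
  rule 2 (nasal place assimilation): lerdusdenvuk → lerdusdemvuk
  rule 3: no change — lerdusdemvuk
  rule 4 (unconditioned shift): lerdusdemvuk → rerdusdemvuk
  rule 5 (unconditioned shift): rerdusdemvuk → rerzuszemvuk
  ⇒ Feluran rerzuszemvuk
The other candidates each miss or misapply at least one Feluran change.

rerzuszemvuk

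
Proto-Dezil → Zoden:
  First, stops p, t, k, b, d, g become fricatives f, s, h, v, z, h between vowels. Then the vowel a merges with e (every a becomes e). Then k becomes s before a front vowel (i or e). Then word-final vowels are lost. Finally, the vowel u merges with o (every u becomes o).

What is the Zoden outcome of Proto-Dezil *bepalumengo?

Zoden: *bepalumengo
  bepalumengo → befalumengo   [intervocalic lenition]
  befalumengo → befelumengo   [vowel merger]
  befelumengo (rule 3 does not apply)
  befelumengo → befelumeng   [apocope]
  befelumeng → befelomeng   [vowel merger]
  giving Zoden befelomeng.

befelomeng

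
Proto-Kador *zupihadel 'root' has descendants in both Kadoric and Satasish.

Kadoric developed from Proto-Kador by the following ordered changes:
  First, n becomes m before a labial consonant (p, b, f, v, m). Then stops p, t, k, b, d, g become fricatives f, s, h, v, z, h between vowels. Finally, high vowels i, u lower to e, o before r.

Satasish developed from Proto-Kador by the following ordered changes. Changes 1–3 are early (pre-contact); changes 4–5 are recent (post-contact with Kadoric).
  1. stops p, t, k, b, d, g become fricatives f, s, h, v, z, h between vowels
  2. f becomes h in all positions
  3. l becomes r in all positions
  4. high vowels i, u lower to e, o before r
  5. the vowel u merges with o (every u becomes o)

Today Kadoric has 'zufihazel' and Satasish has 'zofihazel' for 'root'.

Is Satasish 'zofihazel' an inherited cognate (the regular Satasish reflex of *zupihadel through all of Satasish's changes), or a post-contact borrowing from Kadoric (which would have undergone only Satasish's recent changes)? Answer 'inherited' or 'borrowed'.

borrowed

If inherited, *zupihadel would pass through all of Satasish's changes:
Satasish: start from *zupihadel.
  rule 1 (intervocalic lenition): zupihadel → zufihazel
  rule 2 (unconditioned shift): zufihazel → zuhihazel
  rule 3 (unconditioned shift): zuhihazel → zuhihazer
  rule 4: no change — zuhihazer
  rule 5 (vowel merger): zuhihazer → zohihazer
  ⇒ Satasish zohihazer
If borrowed from Kadoric 'zufihazel' after the early changes, it would undergo only the recent ones:
  rule 4 (pre-rhotic lowering): no change (zufihazel)
  rule 5 (vowel merger): zufihazel → zofihazel
  ⇒ as a loan: zofihazel
Satasish 'zofihazel' matches the loan outcome 'zofihazel', not the inherited 'zohihazer' — it skipped the early Satasish changes, so it was borrowed from Kadoric.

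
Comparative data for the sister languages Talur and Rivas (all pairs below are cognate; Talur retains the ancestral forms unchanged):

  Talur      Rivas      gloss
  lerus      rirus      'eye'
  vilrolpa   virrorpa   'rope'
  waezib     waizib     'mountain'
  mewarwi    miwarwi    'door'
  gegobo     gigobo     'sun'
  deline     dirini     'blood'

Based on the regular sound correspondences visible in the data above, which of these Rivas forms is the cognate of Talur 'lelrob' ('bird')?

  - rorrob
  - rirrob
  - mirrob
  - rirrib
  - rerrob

lerus ~ rirus — Talur l corresponds to Rivas r word-initially before a front vowel.
mewarwi ~ miwarwi, gegobo ~ gigobo — Talur e corresponds to Rivas i after a consonant, before a consonant other than r, m, n, p, b, f, v.
vilrolpa ~ virrorpa — Talur l corresponds to Rivas r after a vowel, before r.
Applying these to Talur 'lelrob':
  lelrob → relrob   (l→r word-initially before a front vowel)
  relrob → rilrob   (e→i after a consonant, before a consonant other than r, m, n, p, b, f, v)
  rilrob → rirrob   (l→r after a vowel, before r)
So the Rivas cognate is 'rirrob'.

rirrob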